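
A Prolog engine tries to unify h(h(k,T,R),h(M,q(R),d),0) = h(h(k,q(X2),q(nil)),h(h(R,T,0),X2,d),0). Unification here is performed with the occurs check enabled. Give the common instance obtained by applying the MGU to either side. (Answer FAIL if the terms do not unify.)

h(h(k,q(q(q(nil))),q(nil)),h(h(q(nil),q(q(q(nil))),0),q(q(nil)),d),0)

Decompose h/3: h(k,T,R) = h(k,q(X2),q(nil)),  h(M,q(R),d) = h(h(R,T,0),X2,d),  0 = 0.
Decompose h/3: k = k,  T = q(X2),  R = q(nil).
Delete trivial equation k = k.
Bind T := q(X2); substituting into the one remaining equation that mentions T gives: h(M,q(R),d) = h(h(R,q(X2),0),X2,d).
Bind R := q(nil); substituting into the one remaining equation that mentions R gives: h(M,q(q(nil)),d) = h(h(q(nil),q(X2),0),X2,d).
Decompose h/3: M = h(q(nil),q(X2),0),  q(q(nil)) = X2,  d = d.
Bind M := h(q(nil),q(X2),0); no other remaining equation mentions M.
Bind X2 := q(q(nil)); no other remaining equation mentions X2. Substituting into the earlier bindings gives T := q(q(q(nil))), M := h(q(nil),q(q(q(nil))),0).
Delete trivial equation d = d.
Delete trivial equation 0 = 0.
Applying the MGU to either side gives h(h(k,q(q(q(nil))),q(nil)),h(h(q(nil),q(q(q(nil))),0),q(q(nil)),d),0).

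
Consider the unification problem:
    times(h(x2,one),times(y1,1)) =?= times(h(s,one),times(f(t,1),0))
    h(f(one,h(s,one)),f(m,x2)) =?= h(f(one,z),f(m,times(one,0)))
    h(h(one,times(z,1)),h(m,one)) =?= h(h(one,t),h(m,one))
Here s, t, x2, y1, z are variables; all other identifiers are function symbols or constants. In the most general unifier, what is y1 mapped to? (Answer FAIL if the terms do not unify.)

FAIL

Decompose times/2: h(x2,one) =?= h(s,one),  times(y1,1) =?= times(f(t,1),0).
Decompose h/2: x2 =?= s,  one =?= one.
Bind x2 := s; substituting into the one remaining equation that mentions x2 gives: h(f(one,h(s,one)),f(m,s)) =?= h(f(one,z),f(m,times(one,0))).
Delete trivial equation one =?= one.
Decompose times/2: y1 =?= f(t,1),  1 =?= 0.
Bind y1 := f(t,1); no other remaining equation mentions y1.
Clash: constants 1 and 0 differ; no unifier exists.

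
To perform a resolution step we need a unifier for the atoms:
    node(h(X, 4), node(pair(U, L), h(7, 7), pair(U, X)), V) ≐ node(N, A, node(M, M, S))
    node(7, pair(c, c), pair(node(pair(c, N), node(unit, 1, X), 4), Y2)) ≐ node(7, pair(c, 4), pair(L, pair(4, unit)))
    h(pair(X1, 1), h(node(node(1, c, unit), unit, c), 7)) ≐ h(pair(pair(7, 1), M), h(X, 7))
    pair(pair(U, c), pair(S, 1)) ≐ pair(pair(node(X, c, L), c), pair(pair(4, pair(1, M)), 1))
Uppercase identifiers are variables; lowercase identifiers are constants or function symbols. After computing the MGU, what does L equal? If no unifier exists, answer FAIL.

Decompose node/3: h(X, 4) ≐ N,  node(pair(U, L), h(7, 7), pair(U, X)) ≐ A,  V ≐ node(M, M, S).
Bind N := h(X, 4); substituting into the one remaining equation that mentions N gives: node(7, pair(c, c), pair(node(pair(c, h(X, 4)), node(unit, 1, X), 4), Y2)) ≐ node(7, pair(c, 4), pair(L, pair(4, unit))).
Bind A := node(pair(U, L), h(7, 7), pair(U, X)); no other remaining equation mentions A.
Bind V := node(M, M, S); no other remaining equation mentions V.
Decompose node/3: 7 ≐ 7,  pair(c, c) ≐ pair(c, 4),  pair(node(pair(c, h(X, 4)), node(unit, 1, X), 4), Y2) ≐ pair(L, pair(4, unit)).
Delete trivial equation 7 ≐ 7.
Decompose pair/2: c ≐ c,  c ≐ 4.
Delete trivial equation c ≐ c.
Clash: constants c and 4 differ; no unifier exists.

FAIL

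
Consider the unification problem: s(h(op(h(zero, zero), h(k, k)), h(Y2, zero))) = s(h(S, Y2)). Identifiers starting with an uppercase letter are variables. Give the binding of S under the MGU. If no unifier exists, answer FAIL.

Decompose s/1: h(op(h(zero, zero), h(k, k)), h(Y2, zero)) = h(S, Y2).
Decompose h/2: op(h(zero, zero), h(k, k)) = S,  h(Y2, zero) = Y2.
Bind S := op(h(zero, zero), h(k, k)); no other remaining equation mentions S.
Occurs check fails: Y2 occurs in h(Y2, zero); the equation Y2 = h(Y2, zero) has no finite solution.

FAIL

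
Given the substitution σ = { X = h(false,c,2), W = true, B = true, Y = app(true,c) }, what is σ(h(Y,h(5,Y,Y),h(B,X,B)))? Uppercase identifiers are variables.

h(app(true,c),h(5,app(true,c),app(true,c)),h(true,h(false,c,2),true))

Replace each occurrence of X with h(false,c,2).
Replace each occurrence of B with true.
Replace each occurrence of Y with app(true,c).
Result: h(app(true,c),h(5,app(true,c),app(true,c)),h(true,h(false,c,2),true)).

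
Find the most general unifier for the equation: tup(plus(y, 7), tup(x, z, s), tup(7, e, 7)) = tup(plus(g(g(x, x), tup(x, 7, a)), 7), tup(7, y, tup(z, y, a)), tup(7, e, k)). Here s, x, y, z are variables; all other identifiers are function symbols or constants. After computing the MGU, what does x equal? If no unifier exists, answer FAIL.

FAIL

Decompose tup/3: plus(y, 7) = plus(g(g(x, x), tup(x, 7, a)), 7),  tup(x, z, s) = tup(7, y, tup(z, y, a)),  tup(7, e, 7) = tup(7, e, k).
Decompose plus/2: y = g(g(x, x), tup(x, 7, a)),  7 = 7.
Bind y := g(g(x, x), tup(x, 7, a)); substituting into the one remaining equation that mentions y gives: tup(x, z, s) = tup(7, g(g(x, x), tup(x, 7, a)), tup(z, g(g(x, x), tup(x, 7, a)), a)).
Delete trivial equation 7 = 7.
Decompose tup/3: x = 7,  z = g(g(x, x), tup(x, 7, a)),  s = tup(z, g(g(x, x), tup(x, 7, a)), a).
Bind x := 7; substituting into the 2 remaining equations that mention x gives: z = g(g(7, 7), tup(7, 7, a)),  s = tup(z, g(g(7, 7), tup(7, 7, a)), a). Substituting into the earlier binding gives y := g(g(7, 7), tup(7, 7, a)).
Bind z := g(g(7, 7), tup(7, 7, a)); substituting into the one remaining equation that mentions z gives: s = tup(g(g(7, 7), tup(7, 7, a)), g(g(7, 7), tup(7, 7, a)), a).
Bind s := tup(g(g(7, 7), tup(7, 7, a)), g(g(7, 7), tup(7, 7, a)), a); no other remaining equation mentions s.
Decompose tup/3: 7 = 7,  e = e,  7 = k.
Delete trivial equation 7 = 7.
Delete trivial equation e = e.
Clash: constants 7 and k differ; no unifier exists.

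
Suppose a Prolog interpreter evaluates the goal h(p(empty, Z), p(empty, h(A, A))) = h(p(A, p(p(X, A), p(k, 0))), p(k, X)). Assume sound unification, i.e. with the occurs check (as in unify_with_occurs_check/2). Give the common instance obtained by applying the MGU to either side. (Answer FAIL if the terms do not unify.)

FAIL

Decompose h/2: p(empty, Z) = p(A, p(p(X, A), p(k, 0))),  p(empty, h(A, A)) = p(k, X).
Decompose p/2: empty = A,  Z = p(p(X, A), p(k, 0)).
Bind A := empty; substituting into the remaining equations gives: Z = p(p(X, empty), p(k, 0)),  p(empty, h(empty, empty)) = p(k, X).
Bind Z := p(p(X, empty), p(k, 0)); no other remaining equation mentions Z.
Decompose p/2: empty = k,  h(empty, empty) = X.
Clash: constants empty and k differ; no unifier exists.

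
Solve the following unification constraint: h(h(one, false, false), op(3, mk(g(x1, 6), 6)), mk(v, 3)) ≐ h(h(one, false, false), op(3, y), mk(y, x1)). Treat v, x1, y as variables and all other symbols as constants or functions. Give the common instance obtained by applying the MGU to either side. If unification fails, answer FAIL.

h(h(one, false, false), op(3, mk(g(3, 6), 6)), mk(mk(g(3, 6), 6), 3))

Decompose h/3: h(one, false, false) ≐ h(one, false, false),  op(3, mk(g(x1, 6), 6)) ≐ op(3, y),  mk(v, 3) ≐ mk(y, x1).
Delete trivial equation h(one, false, false) ≐ h(one, false, false).
Decompose op/2: 3 ≐ 3,  mk(g(x1, 6), 6) ≐ y.
Delete trivial equation 3 ≐ 3.
Bind y := mk(g(x1, 6), 6); substituting into the remaining equation gives: mk(v, 3) ≐ mk(mk(g(x1, 6), 6), x1).
Decompose mk/2: v ≐ mk(g(x1, 6), 6),  3 ≐ x1.
Bind v := mk(g(x1, 6), 6); no other remaining equation mentions v.
Bind x1 := 3. Substituting into the earlier bindings gives y := mk(g(3, 6), 6), v := mk(g(3, 6), 6).
Applying the MGU to either side gives h(h(one, false, false), op(3, mk(g(3, 6), 6)), mk(mk(g(3, 6), 6), 3)).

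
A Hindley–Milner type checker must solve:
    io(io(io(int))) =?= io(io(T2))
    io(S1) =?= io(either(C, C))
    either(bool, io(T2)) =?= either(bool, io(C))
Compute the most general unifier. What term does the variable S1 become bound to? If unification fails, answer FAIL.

Decompose io/1: io(io(int)) =?= io(T2).
Decompose io/1: io(int) =?= T2.
Bind T2 := io(int); substituting into the one remaining equation that mentions T2 gives: either(bool, io(io(int))) =?= either(bool, io(C)).
Decompose io/1: S1 =?= either(C, C).
Bind S1 := either(C, C); no other remaining equation mentions S1.
Decompose either/2: bool =?= bool,  io(io(int)) =?= io(C).
Delete trivial equation bool =?= bool.
Decompose io/1: io(int) =?= C.
Bind C := io(int). Substituting into the earlier binding gives S1 := either(io(int), io(int)).
MGU = { T2 -> io(int), S1 -> either(io(int), io(int)), C -> io(int) }, so S1 -> either(io(int), io(int)).

either(io(int), io(int))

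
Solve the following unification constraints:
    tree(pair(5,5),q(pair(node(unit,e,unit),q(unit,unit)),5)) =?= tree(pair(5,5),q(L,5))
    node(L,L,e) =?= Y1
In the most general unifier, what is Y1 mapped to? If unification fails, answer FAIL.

Decompose tree/2: pair(5,5) =?= pair(5,5),  q(pair(node(unit,e,unit),q(unit,unit)),5) =?= q(L,5).
Delete trivial equation pair(5,5) =?= pair(5,5).
Decompose q/2: pair(node(unit,e,unit),q(unit,unit)) =?= L,  5 =?= 5.
Bind L := pair(node(unit,e,unit),q(unit,unit)); substituting into the one remaining equation that mentions L gives: node(pair(node(unit,e,unit),q(unit,unit)),pair(node(unit,e,unit),q(unit,unit)),e) =?= Y1.
Delete trivial equation 5 =?= 5.
Bind Y1 := node(pair(node(unit,e,unit),q(unit,unit)),pair(node(unit,e,unit),q(unit,unit)),e).
MGU = { L -> pair(node(unit,e,unit),q(unit,unit)), Y1 -> node(pair(node(unit,e,unit),q(unit,unit)),pair(node(unit,e,unit),q(unit,unit)),e) }, so Y1 -> node(pair(node(unit,e,unit),q(unit,unit)),pair(node(unit,e,unit),q(unit,unit)),e).

node(pair(node(unit,e,unit),q(unit,unit)),pair(node(unit,e,unit),q(unit,unit)),e)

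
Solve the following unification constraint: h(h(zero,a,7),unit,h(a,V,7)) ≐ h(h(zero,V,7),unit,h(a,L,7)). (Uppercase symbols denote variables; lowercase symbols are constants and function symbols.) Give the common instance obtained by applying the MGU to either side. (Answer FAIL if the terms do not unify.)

h(h(zero,a,7),unit,h(a,a,7))

Decompose h/3: h(zero,a,7) ≐ h(zero,V,7),  unit ≐ unit,  h(a,V,7) ≐ h(a,L,7).
Decompose h/3: zero ≐ zero,  a ≐ V,  7 ≐ 7.
Delete trivial equation zero ≐ zero.
Bind V := a; substituting into the one remaining equation that mentions V gives: h(a,a,7) ≐ h(a,L,7).
Delete trivial equation 7 ≐ 7.
Delete trivial equation unit ≐ unit.
Decompose h/3: a ≐ a,  a ≐ L,  7 ≐ 7.
Delete trivial equation a ≐ a.
Bind L := a; no other remaining equation mentions L.
Delete trivial equation 7 ≐ 7.
Applying the MGU to either side gives h(h(zero,a,7),unit,h(a,a,7)).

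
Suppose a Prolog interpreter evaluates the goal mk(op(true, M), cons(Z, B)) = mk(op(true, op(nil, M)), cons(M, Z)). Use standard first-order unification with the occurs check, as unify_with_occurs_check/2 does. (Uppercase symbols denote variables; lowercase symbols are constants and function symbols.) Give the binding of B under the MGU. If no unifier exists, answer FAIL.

Decompose mk/2: op(true, M) = op(true, op(nil, M)),  cons(Z, B) = cons(M, Z).
Decompose op/2: true = true,  M = op(nil, M).
Delete trivial equation true = true.
Occurs check fails: M occurs in op(nil, M); the equation M = op(nil, M) has no finite solution.

FAIL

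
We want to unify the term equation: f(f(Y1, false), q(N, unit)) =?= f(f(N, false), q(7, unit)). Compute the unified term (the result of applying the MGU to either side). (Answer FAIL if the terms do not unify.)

f(f(7, false), q(7, unit))

Decompose f/2: f(Y1, false) =?= f(N, false),  q(N, unit) =?= q(7, unit).
Decompose f/2: Y1 =?= N,  false =?= false.
Bind Y1 := N; no other remaining equation mentions Y1.
Delete trivial equation false =?= false.
Decompose q/2: N =?= 7,  unit =?= unit.
Bind N := 7; no other remaining equation mentions N. Substituting into the earlier binding gives Y1 := 7.
Delete trivial equation unit =?= unit.
Applying the MGU to either side gives f(f(7, false), q(7, unit)).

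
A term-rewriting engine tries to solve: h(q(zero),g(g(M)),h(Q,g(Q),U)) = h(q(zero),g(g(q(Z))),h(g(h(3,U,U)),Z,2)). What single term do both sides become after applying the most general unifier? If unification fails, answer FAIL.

Decompose h/3: q(zero) = q(zero),  g(g(M)) = g(g(q(Z))),  h(Q,g(Q),U) = h(g(h(3,U,U)),Z,2).
Delete trivial equation q(zero) = q(zero).
Decompose g/1: g(M) = g(q(Z)).
Decompose g/1: M = q(Z).
Bind M := q(Z); no other remaining equation mentions M.
Decompose h/3: Q = g(h(3,U,U)),  g(Q) = Z,  U = 2.
Bind Q := g(h(3,U,U)); substituting into the one remaining equation that mentions Q gives: g(g(h(3,U,U))) = Z.
Bind Z := g(g(h(3,U,U))); no other remaining equation mentions Z. Substituting into the earlier binding gives M := q(g(g(h(3,U,U)))).
Bind U := 2. Substituting into the earlier bindings gives M := q(g(g(h(3,2,2)))), Q := g(h(3,2,2)), Z := g(g(h(3,2,2))).
Applying the MGU to either side gives h(q(zero),g(g(q(g(g(h(3,2,2)))))),h(g(h(3,2,2)),g(g(h(3,2,2))),2)).

h(q(zero),g(g(q(g(g(h(3,2,2)))))),h(g(h(3,2,2)),g(g(h(3,2,2))),2))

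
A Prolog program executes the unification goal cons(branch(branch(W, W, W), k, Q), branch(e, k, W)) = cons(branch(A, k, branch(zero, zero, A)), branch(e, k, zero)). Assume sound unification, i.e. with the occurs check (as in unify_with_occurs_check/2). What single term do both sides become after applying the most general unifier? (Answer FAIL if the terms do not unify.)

cons(branch(branch(zero, zero, zero), k, branch(zero, zero, branch(zero, zero, zero))), branch(e, k, zero))

Decompose cons/2: branch(branch(W, W, W), k, Q) = branch(A, k, branch(zero, zero, A)),  branch(e, k, W) = branch(e, k, zero).
Decompose branch/3: branch(W, W, W) = A,  k = k,  Q = branch(zero, zero, A).
Bind A := branch(W, W, W); substituting into the one remaining equation that mentions A gives: Q = branch(zero, zero, branch(W, W, W)).
Delete trivial equation k = k.
Bind Q := branch(zero, zero, branch(W, W, W)); no other remaining equation mentions Q.
Decompose branch/3: e = e,  k = k,  W = zero.
Delete trivial equation e = e.
Delete trivial equation k = k.
Bind W := zero. Substituting into the earlier bindings gives A := branch(zero, zero, zero), Q := branch(zero, zero, branch(zero, zero, zero)).
Applying the MGU to either side gives cons(branch(branch(zero, zero, zero), k, branch(zero, zero, branch(zero, zero, zero))), branch(e, k, zero)).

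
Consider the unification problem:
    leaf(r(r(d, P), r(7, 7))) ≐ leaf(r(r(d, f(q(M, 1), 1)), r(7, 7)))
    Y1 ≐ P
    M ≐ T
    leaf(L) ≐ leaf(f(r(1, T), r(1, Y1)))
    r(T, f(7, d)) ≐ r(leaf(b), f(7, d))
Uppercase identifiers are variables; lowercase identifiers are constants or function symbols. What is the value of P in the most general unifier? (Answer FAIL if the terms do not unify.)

Decompose leaf/1: r(r(d, P), r(7, 7)) ≐ r(r(d, f(q(M, 1), 1)), r(7, 7)).
Decompose r/2: r(d, P) ≐ r(d, f(q(M, 1), 1)),  r(7, 7) ≐ r(7, 7).
Decompose r/2: d ≐ d,  P ≐ f(q(M, 1), 1).
Delete trivial equation d ≐ d.
Bind P := f(q(M, 1), 1); substituting into the one remaining equation that mentions P gives: Y1 ≐ f(q(M, 1), 1).
Delete trivial equation r(7, 7) ≐ r(7, 7).
Bind Y1 := f(q(M, 1), 1); substituting into the one remaining equation that mentions Y1 gives: leaf(L) ≐ leaf(f(r(1, T), r(1, f(q(M, 1), 1)))).
Bind M := T; substituting into the one remaining equation that mentions M gives: leaf(L) ≐ leaf(f(r(1, T), r(1, f(q(T, 1), 1)))). Substituting into the earlier bindings gives P := f(q(T, 1), 1), Y1 := f(q(T, 1), 1).
Decompose leaf/1: L ≐ f(r(1, T), r(1, f(q(T, 1), 1))).
Bind L := f(r(1, T), r(1, f(q(T, 1), 1))); no other remaining equation mentions L.
Decompose r/2: T ≐ leaf(b),  f(7, d) ≐ f(7, d).
Bind T := leaf(b); no other remaining equation mentions T. Substituting into the earlier bindings gives P := f(q(leaf(b), 1), 1), Y1 := f(q(leaf(b), 1), 1), M := leaf(b), L := f(r(1, leaf(b)), r(1, f(q(leaf(b), 1), 1))).
Delete trivial equation f(7, d) ≐ f(7, d).
MGU = { P ↦ f(q(leaf(b), 1), 1), Y1 ↦ f(q(leaf(b), 1), 1), M ↦ leaf(b), L ↦ f(r(1, leaf(b)), r(1, f(q(leaf(b), 1), 1))), T ↦ leaf(b) }, so P ↦ f(q(leaf(b), 1), 1).

f(q(leaf(b), 1), 1)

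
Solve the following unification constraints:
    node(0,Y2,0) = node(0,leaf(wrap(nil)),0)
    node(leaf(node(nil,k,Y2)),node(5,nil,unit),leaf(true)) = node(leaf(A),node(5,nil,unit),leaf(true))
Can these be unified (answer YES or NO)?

YES

Decompose node/3: 0 = 0,  Y2 = leaf(wrap(nil)),  0 = 0.
Delete trivial equation 0 = 0.
Bind Y2 := leaf(wrap(nil)); substituting into the one remaining equation that mentions Y2 gives: node(leaf(node(nil,k,leaf(wrap(nil)))),node(5,nil,unit),leaf(true)) = node(leaf(A),node(5,nil,unit),leaf(true)).
Delete trivial equation 0 = 0.
Decompose node/3: leaf(node(nil,k,leaf(wrap(nil)))) = leaf(A),  node(5,nil,unit) = node(5,nil,unit),  leaf(true) = leaf(true).
Decompose leaf/1: node(nil,k,leaf(wrap(nil))) = A.
Bind A := node(nil,k,leaf(wrap(nil))); no other remaining equation mentions A.
Delete trivial equation node(5,nil,unit) = node(5,nil,unit).
Delete trivial equation leaf(true) = leaf(true).
No equations remain and no clash or occurs-check failure arose, so a unifier exists.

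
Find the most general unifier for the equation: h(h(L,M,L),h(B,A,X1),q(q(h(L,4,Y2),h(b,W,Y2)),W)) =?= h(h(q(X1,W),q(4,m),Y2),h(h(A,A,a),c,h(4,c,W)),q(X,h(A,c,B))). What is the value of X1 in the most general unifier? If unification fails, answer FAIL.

h(4,c,h(c,c,h(c,c,a)))

Decompose h/3: h(L,M,L) =?= h(q(X1,W),q(4,m),Y2),  h(B,A,X1) =?= h(h(A,A,a),c,h(4,c,W)),  q(q(h(L,4,Y2),h(b,W,Y2)),W) =?= q(X,h(A,c,B)).
Decompose h/3: L =?= q(X1,W),  M =?= q(4,m),  L =?= Y2.
Bind L := q(X1,W); substituting into the 2 remaining equations that mention L gives: q(X1,W) =?= Y2,  q(q(h(q(X1,W),4,Y2),h(b,W,Y2)),W) =?= q(X,h(A,c,B)).
Bind M := q(4,m); no other remaining equation mentions M.
Bind Y2 := q(X1,W); substituting into the one remaining equation that mentions Y2 gives: q(q(h(q(X1,W),4,q(X1,W)),h(b,W,q(X1,W))),W) =?= q(X,h(A,c,B)).
Decompose h/3: B =?= h(A,A,a),  A =?= c,  X1 =?= h(4,c,W).
Bind B := h(A,A,a); substituting into the one remaining equation that mentions B gives: q(q(h(q(X1,W),4,q(X1,W)),h(b,W,q(X1,W))),W) =?= q(X,h(A,c,h(A,A,a))).
Bind A := c; substituting into the one remaining equation that mentions A gives: q(q(h(q(X1,W),4,q(X1,W)),h(b,W,q(X1,W))),W) =?= q(X,h(c,c,h(c,c,a))). Substituting into the earlier binding gives B := h(c,c,a).
Bind X1 := h(4,c,W); substituting into the remaining equation gives: q(q(h(q(h(4,c,W),W),4,q(h(4,c,W),W)),h(b,W,q(h(4,c,W),W))),W) =?= q(X,h(c,c,h(c,c,a))). Substituting into the earlier bindings gives L := q(h(4,c,W),W), Y2 := q(h(4,c,W),W).
Decompose q/2: q(h(q(h(4,c,W),W),4,q(h(4,c,W),W)),h(b,W,q(h(4,c,W),W))) =?= X,  W =?= h(c,c,h(c,c,a)).
Bind X := q(h(q(h(4,c,W),W),4,q(h(4,c,W),W)),h(b,W,q(h(4,c,W),W))); no other remaining equation mentions X.
Bind W := h(c,c,h(c,c,a)). Substituting into the earlier bindings gives L := q(h(4,c,h(c,c,h(c,c,a))),h(c,c,h(c,c,a))), Y2 := q(h(4,c,h(c,c,h(c,c,a))),h(c,c,h(c,c,a))), X1 := h(4,c,h(c,c,h(c,c,a))), X := q(h(q(h(4,c,h(c,c,h(c,c,a))),h(c,c,h(c,c,a))),4,q(h(4,c,h(c,c,h(c,c,a))),h(c,c,h(c,c,a)))),h(b,h(c,c,h(c,c,a)),q(h(4,c,h(c,c,h(c,c,a))),h(c,c,h(c,c,a))))).
MGU = { L ↦ q(h(4,c,h(c,c,h(c,c,a))),h(c,c,h(c,c,a))), M ↦ q(4,m), Y2 ↦ q(h(4,c,h(c,c,h(c,c,a))),h(c,c,h(c,c,a))), B ↦ h(c,c,a), A ↦ c, X1 ↦ h(4,c,h(c,c,h(c,c,a))), X ↦ q(h(q(h(4,c,h(c,c,h(c,c,a))),h(c,c,h(c,c,a))),4,q(h(4,c,h(c,c,h(c,c,a))),h(c,c,h(c,c,a)))),h(b,h(c,c,h(c,c,a)),q(h(4,c,h(c,c,h(c,c,a))),h(c,c,h(c,c,a))))), W ↦ h(c,c,h(c,c,a)) }, so X1 ↦ h(4,c,h(c,c,h(c,c,a))).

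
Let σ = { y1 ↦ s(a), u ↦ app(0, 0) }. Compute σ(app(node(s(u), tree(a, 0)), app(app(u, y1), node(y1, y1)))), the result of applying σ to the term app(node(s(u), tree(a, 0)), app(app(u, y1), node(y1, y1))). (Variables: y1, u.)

Replace each occurrence of y1 with s(a).
Replace each occurrence of u with app(0, 0).
Result: app(node(s(app(0, 0)), tree(a, 0)), app(app(app(0, 0), s(a)), node(s(a), s(a)))).

app(node(s(app(0, 0)), tree(a, 0)), app(app(app(0, 0), s(a)), node(s(a), s(a))))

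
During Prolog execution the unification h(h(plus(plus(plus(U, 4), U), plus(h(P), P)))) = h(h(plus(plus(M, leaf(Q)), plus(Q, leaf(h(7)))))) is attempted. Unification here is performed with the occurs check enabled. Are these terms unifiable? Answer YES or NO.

YES

Decompose h/1: h(plus(plus(plus(U, 4), U), plus(h(P), P))) = h(plus(plus(M, leaf(Q)), plus(Q, leaf(h(7))))).
Decompose h/1: plus(plus(plus(U, 4), U), plus(h(P), P)) = plus(plus(M, leaf(Q)), plus(Q, leaf(h(7)))).
Decompose plus/2: plus(plus(U, 4), U) = plus(M, leaf(Q)),  plus(h(P), P) = plus(Q, leaf(h(7))).
Decompose plus/2: plus(U, 4) = M,  U = leaf(Q).
Bind M := plus(U, 4); no other remaining equation mentions M.
Bind U := leaf(Q); no other remaining equation mentions U. Substituting into the earlier binding gives M := plus(leaf(Q), 4).
Decompose plus/2: h(P) = Q,  P = leaf(h(7)).
Bind Q := h(P); no other remaining equation mentions Q. Substituting into the earlier bindings gives M := plus(leaf(h(P)), 4), U := leaf(h(P)).
Bind P := leaf(h(7)). Substituting into the earlier bindings gives M := plus(leaf(h(leaf(h(7)))), 4), U := leaf(h(leaf(h(7)))), Q := h(leaf(h(7))).
No equations remain and no clash or occurs-check failure arose, so a unifier exists.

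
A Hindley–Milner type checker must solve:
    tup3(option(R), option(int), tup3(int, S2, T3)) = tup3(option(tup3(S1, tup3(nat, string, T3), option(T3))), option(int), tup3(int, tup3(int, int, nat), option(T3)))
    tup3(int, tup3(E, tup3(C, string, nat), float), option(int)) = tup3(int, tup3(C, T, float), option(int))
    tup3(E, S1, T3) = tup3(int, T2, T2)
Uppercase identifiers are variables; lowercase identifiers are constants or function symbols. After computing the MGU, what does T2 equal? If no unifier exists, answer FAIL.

FAIL

Decompose tup3/3: option(R) = option(tup3(S1, tup3(nat, string, T3), option(T3))),  option(int) = option(int),  tup3(int, S2, T3) = tup3(int, tup3(int, int, nat), option(T3)).
Decompose option/1: R = tup3(S1, tup3(nat, string, T3), option(T3)).
Bind R := tup3(S1, tup3(nat, string, T3), option(T3)); no other remaining equation mentions R.
Delete trivial equation option(int) = option(int).
Decompose tup3/3: int = int,  S2 = tup3(int, int, nat),  T3 = option(T3).
Delete trivial equation int = int.
Bind S2 := tup3(int, int, nat); no other remaining equation mentions S2.
Occurs check fails: T3 occurs in option(T3); the equation T3 = option(T3) has no finite solution.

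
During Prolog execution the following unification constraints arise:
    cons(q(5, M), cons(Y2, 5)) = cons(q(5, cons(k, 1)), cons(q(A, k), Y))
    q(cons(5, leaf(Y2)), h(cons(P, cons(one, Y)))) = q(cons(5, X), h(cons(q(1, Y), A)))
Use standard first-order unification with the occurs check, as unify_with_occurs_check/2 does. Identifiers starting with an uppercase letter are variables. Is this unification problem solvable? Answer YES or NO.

Decompose cons/2: q(5, M) = q(5, cons(k, 1)),  cons(Y2, 5) = cons(q(A, k), Y).
Decompose q/2: 5 = 5,  M = cons(k, 1).
Delete trivial equation 5 = 5.
Bind M := cons(k, 1); no other remaining equation mentions M.
Decompose cons/2: Y2 = q(A, k),  5 = Y.
Bind Y2 := q(A, k); substituting into the one remaining equation that mentions Y2 gives: q(cons(5, leaf(q(A, k))), h(cons(P, cons(one, Y)))) = q(cons(5, X), h(cons(q(1, Y), A))).
Bind Y := 5; substituting into the remaining equation gives: q(cons(5, leaf(q(A, k))), h(cons(P, cons(one, 5)))) = q(cons(5, X), h(cons(q(1, 5), A))).
Decompose q/2: cons(5, leaf(q(A, k))) = cons(5, X),  h(cons(P, cons(one, 5))) = h(cons(q(1, 5), A)).
Decompose cons/2: 5 = 5,  leaf(q(A, k)) = X.
Delete trivial equation 5 = 5.
Bind X := leaf(q(A, k)); no other remaining equation mentions X.
Decompose h/1: cons(P, cons(one, 5)) = cons(q(1, 5), A).
Decompose cons/2: P = q(1, 5),  cons(one, 5) = A.
Bind P := q(1, 5); no other remaining equation mentions P.
Bind A := cons(one, 5). Substituting into the earlier bindings gives Y2 := q(cons(one, 5), k), X := leaf(q(cons(one, 5), k)).
No equations remain and no clash or occurs-check failure arose, so a unifier exists.

YES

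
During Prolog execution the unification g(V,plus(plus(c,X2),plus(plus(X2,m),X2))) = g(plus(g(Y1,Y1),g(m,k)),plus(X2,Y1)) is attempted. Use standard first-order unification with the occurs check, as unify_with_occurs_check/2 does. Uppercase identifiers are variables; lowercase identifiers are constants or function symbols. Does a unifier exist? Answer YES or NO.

NO

Decompose g/2: V = plus(g(Y1,Y1),g(m,k)),  plus(plus(c,X2),plus(plus(X2,m),X2)) = plus(X2,Y1).
Bind V := plus(g(Y1,Y1),g(m,k)); no other remaining equation mentions V.
Decompose plus/2: plus(c,X2) = X2,  plus(plus(X2,m),X2) = Y1.
Occurs check fails: X2 occurs in plus(c,X2); the equation X2 = plus(c,X2) has no finite solution.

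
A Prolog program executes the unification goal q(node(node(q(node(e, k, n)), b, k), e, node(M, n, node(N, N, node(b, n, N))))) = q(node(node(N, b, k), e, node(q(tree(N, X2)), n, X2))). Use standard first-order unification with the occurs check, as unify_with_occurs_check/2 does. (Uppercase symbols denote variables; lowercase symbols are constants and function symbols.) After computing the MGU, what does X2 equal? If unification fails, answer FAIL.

node(q(node(e, k, n)), q(node(e, k, n)), node(b, n, q(node(e, k, n))))

Decompose q/1: node(node(q(node(e, k, n)), b, k), e, node(M, n, node(N, N, node(b, n, N)))) = node(node(N, b, k), e, node(q(tree(N, X2)), n, X2)).
Decompose node/3: node(q(node(e, k, n)), b, k) = node(N, b, k),  e = e,  node(M, n, node(N, N, node(b, n, N))) = node(q(tree(N, X2)), n, X2).
Decompose node/3: q(node(e, k, n)) = N,  b = b,  k = k.
Bind N := q(node(e, k, n)); substituting into the one remaining equation that mentions N gives: node(M, n, node(q(node(e, k, n)), q(node(e, k, n)), node(b, n, q(node(e, k, n))))) = node(q(tree(q(node(e, k, n)), X2)), n, X2).
Delete trivial equation b = b.
Delete trivial equation k = k.
Delete trivial equation e = e.
Decompose node/3: M = q(tree(q(node(e, k, n)), X2)),  n = n,  node(q(node(e, k, n)), q(node(e, k, n)), node(b, n, q(node(e, k, n)))) = X2.
Bind M := q(tree(q(node(e, k, n)), X2)); no other remaining equation mentions M.
Delete trivial equation n = n.
Bind X2 := node(q(node(e, k, n)), q(node(e, k, n)), node(b, n, q(node(e, k, n)))). Substituting into the earlier binding gives M := q(tree(q(node(e, k, n)), node(q(node(e, k, n)), q(node(e, k, n)), node(b, n, q(node(e, k, n)))))).
MGU = { N = q(node(e, k, n)), M = q(tree(q(node(e, k, n)), node(q(node(e, k, n)), q(node(e, k, n)), node(b, n, q(node(e, k, n)))))), X2 = node(q(node(e, k, n)), q(node(e, k, n)), node(b, n, q(node(e, k, n)))) }, so X2 = node(q(node(e, k, n)), q(node(e, k, n)), node(b, n, q(node(e, k, n)))).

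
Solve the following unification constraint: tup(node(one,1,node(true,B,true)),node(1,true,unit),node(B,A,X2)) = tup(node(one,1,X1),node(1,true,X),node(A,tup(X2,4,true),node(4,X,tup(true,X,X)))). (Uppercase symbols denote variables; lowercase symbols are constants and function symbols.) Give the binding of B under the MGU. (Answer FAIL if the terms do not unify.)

tup(node(4,unit,tup(true,unit,unit)),4,true)

Decompose tup/3: node(one,1,node(true,B,true)) = node(one,1,X1),  node(1,true,unit) = node(1,true,X),  node(B,A,X2) = node(A,tup(X2,4,true),node(4,X,tup(true,X,X))).
Decompose node/3: one = one,  1 = 1,  node(true,B,true) = X1.
Delete trivial equation one = one.
Delete trivial equation 1 = 1.
Bind X1 := node(true,B,true); no other remaining equation mentions X1.
Decompose node/3: 1 = 1,  true = true,  unit = X.
Delete trivial equation 1 = 1.
Delete trivial equation true = true.
Bind X := unit; substituting into the remaining equation gives: node(B,A,X2) = node(A,tup(X2,4,true),node(4,unit,tup(true,unit,unit))).
Decompose node/3: B = A,  A = tup(X2,4,true),  X2 = node(4,unit,tup(true,unit,unit)).
Bind B := A; no other remaining equation mentions B. Substituting into the earlier binding gives X1 := node(true,A,true).
Bind A := tup(X2,4,true); no other remaining equation mentions A. Substituting into the earlier bindings gives X1 := node(true,tup(X2,4,true),true), B := tup(X2,4,true).
Bind X2 := node(4,unit,tup(true,unit,unit)). Substituting into the earlier bindings gives X1 := node(true,tup(node(4,unit,tup(true,unit,unit)),4,true),true), B := tup(node(4,unit,tup(true,unit,unit)),4,true), A := tup(node(4,unit,tup(true,unit,unit)),4,true).
MGU = { X1 := node(true,tup(node(4,unit,tup(true,unit,unit)),4,true),true), X := unit, B := tup(node(4,unit,tup(true,unit,unit)),4,true), A := tup(node(4,unit,tup(true,unit,unit)),4,true), X2 := node(4,unit,tup(true,unit,unit)) }, so B := tup(node(4,unit,tup(true,unit,unit)),4,true).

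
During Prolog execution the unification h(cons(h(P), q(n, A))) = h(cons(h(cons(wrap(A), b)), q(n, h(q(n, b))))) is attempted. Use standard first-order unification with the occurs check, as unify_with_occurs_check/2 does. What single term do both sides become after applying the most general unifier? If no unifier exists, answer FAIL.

Decompose h/1: cons(h(P), q(n, A)) = cons(h(cons(wrap(A), b)), q(n, h(q(n, b)))).
Decompose cons/2: h(P) = h(cons(wrap(A), b)),  q(n, A) = q(n, h(q(n, b))).
Decompose h/1: P = cons(wrap(A), b).
Bind P := cons(wrap(A), b); no other remaining equation mentions P.
Decompose q/2: n = n,  A = h(q(n, b)).
Delete trivial equation n = n.
Bind A := h(q(n, b)). Substituting into the earlier binding gives P := cons(wrap(h(q(n, b))), b).
Applying the MGU to either side gives h(cons(h(cons(wrap(h(q(n, b))), b)), q(n, h(q(n, b))))).

h(cons(h(cons(wrap(h(q(n, b))), b)), q(n, h(q(n, b)))))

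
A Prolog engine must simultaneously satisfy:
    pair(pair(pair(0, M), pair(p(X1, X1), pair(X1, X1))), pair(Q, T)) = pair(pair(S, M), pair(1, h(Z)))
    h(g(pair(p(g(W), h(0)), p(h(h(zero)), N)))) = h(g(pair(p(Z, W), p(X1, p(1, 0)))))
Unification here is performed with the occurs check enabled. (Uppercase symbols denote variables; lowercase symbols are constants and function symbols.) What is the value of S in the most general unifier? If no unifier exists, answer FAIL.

Decompose pair/2: pair(pair(0, M), pair(p(X1, X1), pair(X1, X1))) = pair(S, M),  pair(Q, T) = pair(1, h(Z)).
Decompose pair/2: pair(0, M) = S,  pair(p(X1, X1), pair(X1, X1)) = M.
Bind S := pair(0, M); no other remaining equation mentions S.
Bind M := pair(p(X1, X1), pair(X1, X1)); no other remaining equation mentions M. Substituting into the earlier binding gives S := pair(0, pair(p(X1, X1), pair(X1, X1))).
Decompose pair/2: Q = 1,  T = h(Z).
Bind Q := 1; no other remaining equation mentions Q.
Bind T := h(Z); no other remaining equation mentions T.
Decompose h/1: g(pair(p(g(W), h(0)), p(h(h(zero)), N))) = g(pair(p(Z, W), p(X1, p(1, 0)))).
Decompose g/1: pair(p(g(W), h(0)), p(h(h(zero)), N)) = pair(p(Z, W), p(X1, p(1, 0))).
Decompose pair/2: p(g(W), h(0)) = p(Z, W),  p(h(h(zero)), N) = p(X1, p(1, 0)).
Decompose p/2: g(W) = Z,  h(0) = W.
Bind Z := g(W); no other remaining equation mentions Z. Substituting into the earlier binding gives T := h(g(W)).
Bind W := h(0); no other remaining equation mentions W. Substituting into the earlier bindings gives T := h(g(h(0))), Z := g(h(0)).
Decompose p/2: h(h(zero)) = X1,  N = p(1, 0).
Bind X1 := h(h(zero)); no other remaining equation mentions X1. Substituting into the earlier bindings gives S := pair(0, pair(p(h(h(zero)), h(h(zero))), pair(h(h(zero)), h(h(zero))))), M := pair(p(h(h(zero)), h(h(zero))), pair(h(h(zero)), h(h(zero)))).
Bind N := p(1, 0).
MGU = { S = pair(0, pair(p(h(h(zero)), h(h(zero))), pair(h(h(zero)), h(h(zero))))), M = pair(p(h(h(zero)), h(h(zero))), pair(h(h(zero)), h(h(zero)))), Q = 1, T = h(g(h(0))), Z = g(h(0)), W = h(0), X1 = h(h(zero)), N = p(1, 0) }, so S = pair(0, pair(p(h(h(zero)), h(h(zero))), pair(h(h(zero)), h(h(zero))))).

pair(0, pair(p(h(h(zero)), h(h(zero))), pair(h(h(zero)), h(h(zero)))))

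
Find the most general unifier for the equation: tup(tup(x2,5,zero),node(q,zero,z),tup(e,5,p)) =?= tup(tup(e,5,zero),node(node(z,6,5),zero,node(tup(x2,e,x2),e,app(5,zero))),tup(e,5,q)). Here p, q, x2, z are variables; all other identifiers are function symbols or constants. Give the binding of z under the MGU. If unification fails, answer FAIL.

node(tup(e,e,e),e,app(5,zero))

Decompose tup/3: tup(x2,5,zero) =?= tup(e,5,zero),  node(q,zero,z) =?= node(node(z,6,5),zero,node(tup(x2,e,x2),e,app(5,zero))),  tup(e,5,p) =?= tup(e,5,q).
Decompose tup/3: x2 =?= e,  5 =?= 5,  zero =?= zero.
Bind x2 := e; substituting into the one remaining equation that mentions x2 gives: node(q,zero,z) =?= node(node(z,6,5),zero,node(tup(e,e,e),e,app(5,zero))).
Delete trivial equation 5 =?= 5.
Delete trivial equation zero =?= zero.
Decompose node/3: q =?= node(z,6,5),  zero =?= zero,  z =?= node(tup(e,e,e),e,app(5,zero)).
Bind q := node(z,6,5); substituting into the one remaining equation that mentions q gives: tup(e,5,p) =?= tup(e,5,node(z,6,5)).
Delete trivial equation zero =?= zero.
Bind z := node(tup(e,e,e),e,app(5,zero)); substituting into the remaining equation gives: tup(e,5,p) =?= tup(e,5,node(node(tup(e,e,e),e,app(5,zero)),6,5)). Substituting into the earlier binding gives q := node(node(tup(e,e,e),e,app(5,zero)),6,5).
Decompose tup/3: e =?= e,  5 =?= 5,  p =?= node(node(tup(e,e,e),e,app(5,zero)),6,5).
Delete trivial equation e =?= e.
Delete trivial equation 5 =?= 5.
Bind p := node(node(tup(e,e,e),e,app(5,zero)),6,5).
MGU = { x2 ↦ e, q ↦ node(node(tup(e,e,e),e,app(5,zero)),6,5), z ↦ node(tup(e,e,e),e,app(5,zero)), p ↦ node(node(tup(e,e,e),e,app(5,zero)),6,5) }, so z ↦ node(tup(e,e,e),e,app(5,zero)).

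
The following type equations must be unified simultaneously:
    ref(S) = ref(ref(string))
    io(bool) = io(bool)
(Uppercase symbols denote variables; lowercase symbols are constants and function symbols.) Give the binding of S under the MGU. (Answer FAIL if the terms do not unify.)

ref(string)

Decompose ref/1: S = ref(string).
Bind S := ref(string); no other remaining equation mentions S.
Delete trivial equation io(bool) = io(bool).
MGU = { S := ref(string) }, so S := ref(string).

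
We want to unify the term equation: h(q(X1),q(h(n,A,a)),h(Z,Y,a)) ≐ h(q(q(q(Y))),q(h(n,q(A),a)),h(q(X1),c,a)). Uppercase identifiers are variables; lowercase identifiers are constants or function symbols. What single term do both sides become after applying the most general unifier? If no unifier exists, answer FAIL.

FAIL

Decompose h/3: q(X1) ≐ q(q(q(Y))),  q(h(n,A,a)) ≐ q(h(n,q(A),a)),  h(Z,Y,a) ≐ h(q(X1),c,a).
Decompose q/1: X1 ≐ q(q(Y)).
Bind X1 := q(q(Y)); substituting into the one remaining equation that mentions X1 gives: h(Z,Y,a) ≐ h(q(q(q(Y))),c,a).
Decompose q/1: h(n,A,a) ≐ h(n,q(A),a).
Decompose h/3: n ≐ n,  A ≐ q(A),  a ≐ a.
Delete trivial equation n ≐ n.
Occurs check fails: A occurs in q(A); the equation A ≐ q(A) has no finite solution.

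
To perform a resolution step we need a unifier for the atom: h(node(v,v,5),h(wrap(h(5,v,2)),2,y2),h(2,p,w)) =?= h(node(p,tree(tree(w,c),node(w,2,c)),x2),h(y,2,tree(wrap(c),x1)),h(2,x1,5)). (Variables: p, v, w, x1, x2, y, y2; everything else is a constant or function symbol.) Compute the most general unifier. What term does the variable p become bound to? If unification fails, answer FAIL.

tree(tree(5,c),node(5,2,c))

Decompose h/3: node(v,v,5) =?= node(p,tree(tree(w,c),node(w,2,c)),x2),  h(wrap(h(5,v,2)),2,y2) =?= h(y,2,tree(wrap(c),x1)),  h(2,p,w) =?= h(2,x1,5).
Decompose node/3: v =?= p,  v =?= tree(tree(w,c),node(w,2,c)),  5 =?= x2.
Bind v := p; substituting into the 2 remaining equations that mention v gives: p =?= tree(tree(w,c),node(w,2,c)),  h(wrap(h(5,p,2)),2,y2) =?= h(y,2,tree(wrap(c),x1)).
Bind p := tree(tree(w,c),node(w,2,c)); substituting into the 2 remaining equations that mention p gives: h(wrap(h(5,tree(tree(w,c),node(w,2,c)),2)),2,y2) =?= h(y,2,tree(wrap(c),x1)),  h(2,tree(tree(w,c),node(w,2,c)),w) =?= h(2,x1,5). Substituting into the earlier binding gives v := tree(tree(w,c),node(w,2,c)).
Bind x2 := 5; no other remaining equation mentions x2.
Decompose h/3: wrap(h(5,tree(tree(w,c),node(w,2,c)),2)) =?= y,  2 =?= 2,  y2 =?= tree(wrap(c),x1).
Bind y := wrap(h(5,tree(tree(w,c),node(w,2,c)),2)); no other remaining equation mentions y.
Delete trivial equation 2 =?= 2.
Bind y2 := tree(wrap(c),x1); no other remaining equation mentions y2.
Decompose h/3: 2 =?= 2,  tree(tree(w,c),node(w,2,c)) =?= x1,  w =?= 5.
Delete trivial equation 2 =?= 2.
Bind x1 := tree(tree(w,c),node(w,2,c)); no other remaining equation mentions x1. Substituting into the earlier binding gives y2 := tree(wrap(c),tree(tree(w,c),node(w,2,c))).
Bind w := 5. Substituting into the earlier bindings gives v := tree(tree(5,c),node(5,2,c)), p := tree(tree(5,c),node(5,2,c)), y := wrap(h(5,tree(tree(5,c),node(5,2,c)),2)), y2 := tree(wrap(c),tree(tree(5,c),node(5,2,c))), x1 := tree(tree(5,c),node(5,2,c)).
MGU = { v -> tree(tree(5,c),node(5,2,c)), p -> tree(tree(5,c),node(5,2,c)), x2 -> 5, y -> wrap(h(5,tree(tree(5,c),node(5,2,c)),2)), y2 -> tree(wrap(c),tree(tree(5,c),node(5,2,c))), x1 -> tree(tree(5,c),node(5,2,c)), w -> 5 }, so p -> tree(tree(5,c),node(5,2,c)).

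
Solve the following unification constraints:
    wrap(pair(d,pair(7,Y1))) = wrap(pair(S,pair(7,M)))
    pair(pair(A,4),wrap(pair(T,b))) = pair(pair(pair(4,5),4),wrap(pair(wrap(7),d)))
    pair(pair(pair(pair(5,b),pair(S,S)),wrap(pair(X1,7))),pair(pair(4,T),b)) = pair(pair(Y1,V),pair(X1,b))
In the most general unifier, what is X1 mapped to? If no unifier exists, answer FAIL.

Decompose wrap/1: pair(d,pair(7,Y1)) = pair(S,pair(7,M)).
Decompose pair/2: d = S,  pair(7,Y1) = pair(7,M).
Bind S := d; substituting into the one remaining equation that mentions S gives: pair(pair(pair(pair(5,b),pair(d,d)),wrap(pair(X1,7))),pair(pair(4,T),b)) = pair(pair(Y1,V),pair(X1,b)).
Decompose pair/2: 7 = 7,  Y1 = M.
Delete trivial equation 7 = 7.
Bind Y1 := M; substituting into the one remaining equation that mentions Y1 gives: pair(pair(pair(pair(5,b),pair(d,d)),wrap(pair(X1,7))),pair(pair(4,T),b)) = pair(pair(M,V),pair(X1,b)).
Decompose pair/2: pair(A,4) = pair(pair(4,5),4),  wrap(pair(T,b)) = wrap(pair(wrap(7),d)).
Decompose pair/2: A = pair(4,5),  4 = 4.
Bind A := pair(4,5); no other remaining equation mentions A.
Delete trivial equation 4 = 4.
Decompose wrap/1: pair(T,b) = pair(wrap(7),d).
Decompose pair/2: T = wrap(7),  b = d.
Bind T := wrap(7); substituting into the one remaining equation that mentions T gives: pair(pair(pair(pair(5,b),pair(d,d)),wrap(pair(X1,7))),pair(pair(4,wrap(7)),b)) = pair(pair(M,V),pair(X1,b)).
Clash: constants b and d differ; no unifier exists.

FAIL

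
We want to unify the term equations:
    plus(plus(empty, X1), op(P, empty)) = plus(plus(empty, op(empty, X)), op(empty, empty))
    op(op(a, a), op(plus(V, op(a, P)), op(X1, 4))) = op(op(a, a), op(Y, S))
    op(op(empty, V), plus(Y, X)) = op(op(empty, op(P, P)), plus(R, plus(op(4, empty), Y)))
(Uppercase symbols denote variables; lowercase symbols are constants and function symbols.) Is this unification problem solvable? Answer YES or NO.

YES

Decompose plus/2: plus(empty, X1) = plus(empty, op(empty, X)),  op(P, empty) = op(empty, empty).
Decompose plus/2: empty = empty,  X1 = op(empty, X).
Delete trivial equation empty = empty.
Bind X1 := op(empty, X); substituting into the one remaining equation that mentions X1 gives: op(op(a, a), op(plus(V, op(a, P)), op(op(empty, X), 4))) = op(op(a, a), op(Y, S)).
Decompose op/2: P = empty,  empty = empty.
Bind P := empty; substituting into the 2 remaining equations that mention P gives: op(op(a, a), op(plus(V, op(a, empty)), op(op(empty, X), 4))) = op(op(a, a), op(Y, S)),  op(op(empty, V), plus(Y, X)) = op(op(empty, op(empty, empty)), plus(R, plus(op(4, empty), Y))).
Delete trivial equation empty = empty.
Decompose op/2: op(a, a) = op(a, a),  op(plus(V, op(a, empty)), op(op(empty, X), 4)) = op(Y, S).
Delete trivial equation op(a, a) = op(a, a).
Decompose op/2: plus(V, op(a, empty)) = Y,  op(op(empty, X), 4) = S.
Bind Y := plus(V, op(a, empty)); substituting into the one remaining equation that mentions Y gives: op(op(empty, V), plus(plus(V, op(a, empty)), X)) = op(op(empty, op(empty, empty)), plus(R, plus(op(4, empty), plus(V, op(a, empty))))).
Bind S := op(op(empty, X), 4); no other remaining equation mentions S.
Decompose op/2: op(empty, V) = op(empty, op(empty, empty)),  plus(plus(V, op(a, empty)), X) = plus(R, plus(op(4, empty), plus(V, op(a, empty)))).
Decompose op/2: empty = empty,  V = op(empty, empty).
Delete trivial equation empty = empty.
Bind V := op(empty, empty); substituting into the remaining equation gives: plus(plus(op(empty, empty), op(a, empty)), X) = plus(R, plus(op(4, empty), plus(op(empty, empty), op(a, empty)))). Substituting into the earlier binding gives Y := plus(op(empty, empty), op(a, empty)).
Decompose plus/2: plus(op(empty, empty), op(a, empty)) = R,  X = plus(op(4, empty), plus(op(empty, empty), op(a, empty))).
Bind R := plus(op(empty, empty), op(a, empty)); no other remaining equation mentions R.
Bind X := plus(op(4, empty), plus(op(empty, empty), op(a, empty))). Substituting into the earlier bindings gives X1 := op(empty, plus(op(4, empty), plus(op(empty, empty), op(a, empty)))), S := op(op(empty, plus(op(4, empty), plus(op(empty, empty), op(a, empty)))), 4).
No equations remain and no clash or occurs-check failure arose, so a unifier exists.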